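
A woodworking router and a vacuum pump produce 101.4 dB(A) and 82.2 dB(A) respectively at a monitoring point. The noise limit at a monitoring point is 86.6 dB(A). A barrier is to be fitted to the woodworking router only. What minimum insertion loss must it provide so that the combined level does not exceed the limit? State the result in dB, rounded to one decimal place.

Everything except the woodworking router sums to 10^(82.2/10) = 1.660e+08 in linear terms, 82.20 dB(A).
To meet 86.6 dB(A) overall, the treated woodworking router may contribute at most 10^(86.6/10) − 1.660e+08 = 2.911e+08, i.e. 84.64 dB(A).
Required insertion loss = 101.4 − 84.64 = 16.76 dB.

16.8 dB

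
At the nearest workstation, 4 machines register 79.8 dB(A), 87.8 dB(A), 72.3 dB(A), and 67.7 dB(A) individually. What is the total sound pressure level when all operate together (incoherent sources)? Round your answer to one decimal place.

88.6 dB(A)

For uncorrelated sources the intensities add, so convert each level to linear form, sum, and take 10·log₁₀ of the total.
Σ 10^(L/10) = 10^(79.8/10) + 10^(87.8/10) + 10^(72.3/10) + 10^(67.7/10) = 7.209e+08.
L_total = 10·log₁₀(7.209e+08) = 88.58 dB(A).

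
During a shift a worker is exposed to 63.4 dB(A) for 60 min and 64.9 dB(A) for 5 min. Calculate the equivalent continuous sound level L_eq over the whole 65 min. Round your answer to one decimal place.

63.5 dB(A)

Weight each interval's intensity by its duration and average over T = 65 min:
Σ tᵢ·10^(Lᵢ/10) = 60·10^(63.4/10) + 5·10^(64.9/10) = 1.467e+08.
L_eq = 10·log₁₀(1.467e+08/65) = 63.54 dB(A).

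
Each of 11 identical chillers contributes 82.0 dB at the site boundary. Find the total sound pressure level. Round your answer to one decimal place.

92.4 dB

L_total = L₁ + 10·log₁₀ N for N identical incoherent sources.
L_total = 82.0 + 10·log₁₀(11) = 82.0 + 10.414 = 92.41 dB.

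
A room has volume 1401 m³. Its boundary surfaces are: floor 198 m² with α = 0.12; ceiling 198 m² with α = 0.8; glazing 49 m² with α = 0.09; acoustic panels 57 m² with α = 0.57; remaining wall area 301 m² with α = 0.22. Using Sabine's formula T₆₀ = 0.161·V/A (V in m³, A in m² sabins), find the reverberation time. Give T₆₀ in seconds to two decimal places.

Summing Sᵢαᵢ: 198·0.12 + 198·0.8 + 49·0.09 + 57·0.57 + 301·0.22 = 285.28 m².
T₆₀ = 0.161 × 1401 / 285.28 = 0.791 s.

0.79 s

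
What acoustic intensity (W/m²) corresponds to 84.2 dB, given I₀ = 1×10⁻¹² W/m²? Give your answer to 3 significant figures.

0.000263 W/m²

I/I₀ = 10^(84.2/10) = 2.63e+08, so I = 2.63e+08 × 10⁻¹² W/m².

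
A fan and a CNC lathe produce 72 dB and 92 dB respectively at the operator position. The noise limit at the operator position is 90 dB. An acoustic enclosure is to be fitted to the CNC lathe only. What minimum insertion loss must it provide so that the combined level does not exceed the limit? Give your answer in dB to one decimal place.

2.1 dB

The untreated sources together contribute 10^(72/10) = 1.585e+07, i.e. 72.00 dB.
The limit corresponds to 10^(90/10) = 1.000e+09; subtracting the fixed part leaves 9.842e+08 for the CNC lathe, i.e. 89.93 dB.
Required insertion loss = 92 − 89.93 = 2.07 dB.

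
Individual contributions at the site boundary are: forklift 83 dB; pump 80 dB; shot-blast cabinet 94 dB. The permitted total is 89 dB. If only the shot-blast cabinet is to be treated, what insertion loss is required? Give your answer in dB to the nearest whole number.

The untreated sources together contribute 10^(83/10) + 10^(80/10) = 2.995e+08, i.e. 84.76 dB.
To meet 89 dB overall, the treated shot-blast cabinet may contribute at most 10^(89/10) − 2.995e+08 = 4.948e+08, i.e. 86.94 dB.
So the shot-blast cabinet must be reduced from 94 to 86.94 dB: IL = 7.06 dB.

7 dB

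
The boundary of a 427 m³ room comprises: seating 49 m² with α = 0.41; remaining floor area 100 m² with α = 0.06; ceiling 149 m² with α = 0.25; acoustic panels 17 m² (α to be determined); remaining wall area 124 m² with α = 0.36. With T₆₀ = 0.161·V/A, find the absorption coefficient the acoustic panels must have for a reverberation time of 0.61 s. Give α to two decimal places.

From T₆₀ = 0.161·V/A, the target T₆₀ = 0.61 s needs A = 0.161·427/0.61 = 112.70 m².
Absorption from the other surfaces = 49·0.41 + 100·0.06 + 149·0.25 + 124·0.36 = 107.98 m², so the acoustic panels must supply 4.72 m² over 17 m².
α = 4.72/17 = 0.278.

0.28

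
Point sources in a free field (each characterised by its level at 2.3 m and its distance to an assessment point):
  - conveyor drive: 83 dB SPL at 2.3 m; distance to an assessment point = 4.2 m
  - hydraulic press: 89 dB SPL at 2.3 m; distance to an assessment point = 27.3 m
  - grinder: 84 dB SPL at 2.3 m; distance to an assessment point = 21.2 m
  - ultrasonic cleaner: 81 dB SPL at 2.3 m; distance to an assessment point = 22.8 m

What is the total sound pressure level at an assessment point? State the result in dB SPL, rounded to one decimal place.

Propagate each source to the receiver with L = L_ref − 20·log₁₀(r/r_ref), then add intensities.
conveyor drive: 83 − 20·log₁₀(4.2/2.3) = 83 − 5.23 = 77.77 dB SPL.
hydraulic press: 89 − 20·log₁₀(27.3/2.3) = 89 − 21.49 = 67.51 dB SPL.
grinder: 84 − 20·log₁₀(21.2/2.3) = 84 − 19.29 = 64.71 dB SPL.
ultrasonic cleaner: 81 − 20·log₁₀(22.8/2.3) = 81 − 19.92 = 61.08 dB SPL.
Σ 10^(L/10) = 6.971e+07 → L_total = 10·log₁₀(6.971e+07) = 78.43 dB SPL.

78.4 dB SPL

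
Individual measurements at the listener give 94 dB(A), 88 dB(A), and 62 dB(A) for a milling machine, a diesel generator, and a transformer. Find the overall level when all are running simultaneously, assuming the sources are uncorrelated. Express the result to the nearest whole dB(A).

Incoherent sources combine by intensity addition: L_total = 10·log₁₀(Σ 10^(L_i/10)).
Σ 10^(L/10) = 10^(94/10) + 10^(88/10) + 10^(62/10) = 3.144e+09.
L_total = 10·log₁₀(3.144e+09) = 94.98 dB(A).

95 dB(A)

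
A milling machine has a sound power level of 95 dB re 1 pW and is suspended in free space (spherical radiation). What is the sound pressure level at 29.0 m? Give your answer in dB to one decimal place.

54.8 dB

L_p = L_w − 10·log₁₀(4π·r²) with r = 29.0 m.
4π·r² = 1.057e+04 m², 10·log₁₀ of that is 40.240 dB.
L_p = 95 − 40.240 = 54.76 dB.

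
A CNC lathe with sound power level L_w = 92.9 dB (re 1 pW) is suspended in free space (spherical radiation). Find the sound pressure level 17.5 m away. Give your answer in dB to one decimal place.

57.0 dB

Free-field spherical radiation: L_p = L_w − 10·log₁₀(4π·r²), r = 17.5 m.
4π·r² = 3848 m², 10·log₁₀ of that is 35.853 dB.
L_p = 92.9 − 35.853 = 57.05 dB.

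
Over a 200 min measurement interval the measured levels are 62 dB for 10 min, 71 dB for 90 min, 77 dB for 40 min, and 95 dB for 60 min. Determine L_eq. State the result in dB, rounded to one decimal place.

The energy average is taken in the linear domain: L_eq = 10·log₁₀[(Σ tᵢ·10^(Lᵢ/10))/T], T = 200 min.
Σ tᵢ·10^(Lᵢ/10) = 10·10^(62/10) + 90·10^(71/10) + 40·10^(77/10) + 60·10^(95/10) = 1.929e+11.
L_eq = 10·log₁₀(1.929e+11/200) = 89.84 dB.

89.8 dB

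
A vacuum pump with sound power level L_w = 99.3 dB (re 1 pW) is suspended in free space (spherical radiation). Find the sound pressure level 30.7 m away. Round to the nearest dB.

The power spreads over a sphere of area 4π·r², so L_p = L_w − 10·log₁₀(4π·r²).
4π·r² = 1.184e+04 m², 10·log₁₀ of that is 40.735 dB.
L_p = 99.3 − 40.735 = 58.57 dB.

59 dB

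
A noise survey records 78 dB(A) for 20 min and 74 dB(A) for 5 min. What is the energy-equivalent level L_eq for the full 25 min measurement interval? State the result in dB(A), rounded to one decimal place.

The energy average is taken in the linear domain: L_eq = 10·log₁₀[(Σ tᵢ·10^(Lᵢ/10))/T], T = 25 min.
Σ tᵢ·10^(Lᵢ/10) = 20·10^(78/10) + 5·10^(74/10) = 1.388e+09.
L_eq = 10·log₁₀(1.388e+09/25) = 77.44 dB(A).

77.4 dB(A)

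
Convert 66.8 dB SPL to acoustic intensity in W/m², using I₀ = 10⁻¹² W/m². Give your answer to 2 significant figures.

4.8e-06 W/m²

L = 10·log₁₀(I/I₀) ⇒ I = I₀·10^(L/10) = 10⁻¹² × 10^6.68.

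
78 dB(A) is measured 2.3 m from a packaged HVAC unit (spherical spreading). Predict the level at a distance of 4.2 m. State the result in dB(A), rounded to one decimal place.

For a point source, L₂ = L₁ − 20·log₁₀(r₂/r₁).
L₂ = 78 − 20·log₁₀(4.2/2.3) = 78 − 5.230 = 72.77 dB(A).

72.8 dB(A)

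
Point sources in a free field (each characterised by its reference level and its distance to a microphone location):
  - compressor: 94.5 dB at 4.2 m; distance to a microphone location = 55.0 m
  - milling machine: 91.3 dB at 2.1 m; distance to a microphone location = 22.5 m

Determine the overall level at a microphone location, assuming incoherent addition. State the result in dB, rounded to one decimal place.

Apply inverse-square spreading to bring every level to the receiver, then sum 10^(L/10).
compressor: 94.5 − 20·log₁₀(55.0/4.2) = 94.5 − 22.34 = 72.16 dB.
milling machine: 91.3 − 20·log₁₀(22.5/2.1) = 91.3 − 20.60 = 70.70 dB.
Σ 10^(L/10) = 2.819e+07 → L_total = 10·log₁₀(2.819e+07) = 74.50 dB.

74.5 dB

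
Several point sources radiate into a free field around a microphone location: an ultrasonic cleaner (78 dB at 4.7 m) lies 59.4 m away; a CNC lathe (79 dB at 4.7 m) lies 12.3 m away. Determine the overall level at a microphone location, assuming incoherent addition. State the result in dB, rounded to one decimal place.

Propagate each source to the receiver with L = L_ref − 20·log₁₀(r/r_ref), then add intensities.
ultrasonic cleaner: 78 − 20·log₁₀(59.4/4.7) = 78 − 22.03 = 55.97 dB.
CNC lathe: 79 − 20·log₁₀(12.3/4.7) = 79 − 8.36 = 70.64 dB.
Σ 10^(L/10) = 1.199e+07 → L_total = 10·log₁₀(1.199e+07) = 70.79 dB.

70.8 dB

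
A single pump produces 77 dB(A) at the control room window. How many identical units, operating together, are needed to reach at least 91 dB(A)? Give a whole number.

N identical sources give L₁ + 10·log₁₀ N, so require 10·log₁₀ N ≥ 91 − 77 = 14.0 dB.
N ≥ 10^(14.0/10) = 25.119, so N = 26.

26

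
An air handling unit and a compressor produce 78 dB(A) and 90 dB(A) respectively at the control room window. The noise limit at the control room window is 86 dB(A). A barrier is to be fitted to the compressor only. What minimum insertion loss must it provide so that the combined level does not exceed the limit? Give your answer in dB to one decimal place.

Fixed contribution from the other source: Σ 10^(L/10) = 10^(78/10) = 6.310e+07 (78.00 dB(A)).
To meet 86 dB(A) overall, the treated compressor may contribute at most 10^(86/10) − 6.310e+07 = 3.350e+08, i.e. 85.25 dB(A).
So the compressor must be reduced from 90 to 85.25 dB(A): IL = 4.75 dB.

4.7 dB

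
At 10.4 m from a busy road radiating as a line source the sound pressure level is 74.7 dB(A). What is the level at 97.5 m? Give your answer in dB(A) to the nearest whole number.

Cylindrical spreading from a line source gives a 10·log₁₀(r₂/r₁) drop.
L₂ = 74.7 − 10·log₁₀(97.5/10.4) = 74.7 − 9.720 = 64.98 dB(A).

65 dB(A)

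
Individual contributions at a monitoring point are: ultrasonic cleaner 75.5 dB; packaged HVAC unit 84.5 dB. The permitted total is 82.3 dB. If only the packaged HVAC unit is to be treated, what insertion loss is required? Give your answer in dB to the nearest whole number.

The untreated sources together contribute 10^(75.5/10) = 3.548e+07, i.e. 75.50 dB.
The limit corresponds to 10^(82.3/10) = 1.698e+08; subtracting the fixed part leaves 1.343e+08 for the packaged HVAC unit, i.e. 81.28 dB.
Required insertion loss = 84.5 − 81.28 = 3.22 dB.

3 dB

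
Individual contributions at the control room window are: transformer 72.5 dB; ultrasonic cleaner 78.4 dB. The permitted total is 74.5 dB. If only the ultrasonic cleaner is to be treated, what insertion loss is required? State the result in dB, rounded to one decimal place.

8.2 dB

Fixed contribution from the other source: Σ 10^(L/10) = 10^(72.5/10) = 1.778e+07 (72.50 dB).
The limit corresponds to 10^(74.5/10) = 2.818e+07; subtracting the fixed part leaves 1.040e+07 for the ultrasonic cleaner, i.e. 70.17 dB.
Required insertion loss = 78.4 − 70.17 = 8.23 dB.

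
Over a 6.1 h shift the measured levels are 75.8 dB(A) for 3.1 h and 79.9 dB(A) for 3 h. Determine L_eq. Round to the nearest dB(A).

The energy average is taken in the linear domain: L_eq = 10·log₁₀[(Σ tᵢ·10^(Lᵢ/10))/T], T = 6.1 h.
Σ tᵢ·10^(Lᵢ/10) = 3.1·10^(75.8/10) + 3·10^(79.9/10) = 4.110e+08.
L_eq = 10·log₁₀(4.110e+08/6.1) = 78.29 dB(A).

78 dB(A)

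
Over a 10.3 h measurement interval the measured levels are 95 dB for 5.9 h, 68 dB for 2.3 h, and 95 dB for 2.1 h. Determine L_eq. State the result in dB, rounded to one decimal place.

93.9 dB

L_eq = 10·log₁₀[(1/T)·Σ tᵢ·10^(Lᵢ/10)] with T = 10.3 h.
Σ tᵢ·10^(Lᵢ/10) = 5.9·10^(95/10) + 2.3·10^(68/10) + 2.1·10^(95/10) = 2.531e+10.
L_eq = 10·log₁₀(2.531e+10/10.3) = 93.91 dB.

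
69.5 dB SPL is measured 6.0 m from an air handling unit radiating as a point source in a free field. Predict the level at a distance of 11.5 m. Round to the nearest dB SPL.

64 dB SPL

Spherical spreading from a point source gives a 20·log₁₀(r₂/r₁) drop.
L₂ = 69.5 − 20·log₁₀(11.5/6.0) = 69.5 − 5.651 = 63.85 dB SPL.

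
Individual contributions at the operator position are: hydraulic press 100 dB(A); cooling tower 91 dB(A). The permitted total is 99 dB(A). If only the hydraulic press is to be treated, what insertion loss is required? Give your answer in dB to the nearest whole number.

2 dB

Everything except the hydraulic press sums to 10^(91/10) = 1.259e+09 in linear terms, 91.00 dB(A).
The limit corresponds to 10^(99/10) = 7.943e+09; subtracting the fixed part leaves 6.684e+09 for the hydraulic press, i.e. 98.25 dB(A).
Required insertion loss = 100 − 98.25 = 1.75 dB.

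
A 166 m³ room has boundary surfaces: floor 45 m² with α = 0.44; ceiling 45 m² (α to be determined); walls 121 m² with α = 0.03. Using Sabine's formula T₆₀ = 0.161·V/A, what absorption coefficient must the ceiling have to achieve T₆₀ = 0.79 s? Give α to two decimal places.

0.23

A = 0.161·V/T₆₀ = 0.161·166/0.79 = 33.83 m² sabins.
Absorption from the other surfaces = 45·0.44 + 121·0.03 = 23.43 m², so the ceiling must supply 10.40 m² over 45 m².
α = 10.40/45 = 0.231.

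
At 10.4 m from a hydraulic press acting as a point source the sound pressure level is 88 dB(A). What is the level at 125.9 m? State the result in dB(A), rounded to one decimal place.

66.3 dB(A)

Point-source attenuation: ΔL = 20·log₁₀(r₂/r₁) = 20·log₁₀(125.9/10.4) = 21.660 dB.
L₂ = 88 − 20·log₁₀(125.9/10.4) = 88 − 21.660 = 66.34 dB(A).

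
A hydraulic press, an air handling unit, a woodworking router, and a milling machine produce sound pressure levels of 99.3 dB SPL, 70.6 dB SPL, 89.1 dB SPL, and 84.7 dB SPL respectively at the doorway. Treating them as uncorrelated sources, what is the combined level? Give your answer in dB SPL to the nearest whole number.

Incoherent sources combine by intensity addition: L_total = 10·log₁₀(Σ 10^(L_i/10)).
Σ 10^(L/10) = 10^(99.3/10) + 10^(70.6/10) + 10^(89.1/10) + 10^(84.7/10) = 9.631e+09.
L_total = 10·log₁₀(9.631e+09) = 99.84 dB SPL.

100 dB SPL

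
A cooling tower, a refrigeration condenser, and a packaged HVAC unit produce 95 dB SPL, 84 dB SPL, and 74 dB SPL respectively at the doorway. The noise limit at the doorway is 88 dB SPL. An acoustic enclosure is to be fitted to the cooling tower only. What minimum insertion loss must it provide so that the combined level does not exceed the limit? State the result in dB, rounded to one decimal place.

9.5 dB

Fixed contribution from the other sources: Σ 10^(L/10) = 10^(84/10) + 10^(74/10) = 2.763e+08 (84.41 dB SPL).
To meet 88 dB SPL overall, the treated cooling tower may contribute at most 10^(88/10) − 2.763e+08 = 3.546e+08, i.e. 85.50 dB SPL.
So the cooling tower must be reduced from 95 to 85.50 dB SPL: IL = 9.50 dB.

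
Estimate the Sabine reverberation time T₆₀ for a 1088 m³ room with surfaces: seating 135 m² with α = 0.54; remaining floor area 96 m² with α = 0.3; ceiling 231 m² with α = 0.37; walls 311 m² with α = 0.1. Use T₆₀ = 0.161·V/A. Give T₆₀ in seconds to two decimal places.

0.80 s

Total absorption A = 135·0.54 + 96·0.3 + 231·0.37 + 311·0.1 = 218.27 m² sabins.
T₆₀ = 0.161·V/A = 0.161·1088/218.27 = 0.803 s.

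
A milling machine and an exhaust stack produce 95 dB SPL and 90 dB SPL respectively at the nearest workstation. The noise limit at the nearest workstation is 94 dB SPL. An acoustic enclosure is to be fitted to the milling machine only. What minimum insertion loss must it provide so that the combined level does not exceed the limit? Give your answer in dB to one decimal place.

Everything except the milling machine sums to 10^(90/10) = 1.000e+09 in linear terms, 90.00 dB SPL.
To meet 94 dB SPL overall, the treated milling machine may contribute at most 10^(94/10) − 1.000e+09 = 1.512e+09, i.e. 91.80 dB SPL.
So the milling machine must be reduced from 95 to 91.80 dB SPL: IL = 3.20 dB.

3.2 dB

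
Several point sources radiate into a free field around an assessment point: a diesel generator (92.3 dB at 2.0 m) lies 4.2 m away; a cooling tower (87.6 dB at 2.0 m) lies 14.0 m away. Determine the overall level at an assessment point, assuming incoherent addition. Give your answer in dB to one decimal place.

Propagate each source to the receiver with L = L_ref − 20·log₁₀(r/r_ref), then add intensities.
diesel generator: 92.3 − 20·log₁₀(4.2/2.0) = 92.3 − 6.44 = 85.86 dB.
cooling tower: 87.6 − 20·log₁₀(14.0/2.0) = 87.6 − 16.90 = 70.70 dB.
Σ 10^(L/10) = 3.968e+08 → L_total = 10·log₁₀(3.968e+08) = 85.99 dB.

86.0 dB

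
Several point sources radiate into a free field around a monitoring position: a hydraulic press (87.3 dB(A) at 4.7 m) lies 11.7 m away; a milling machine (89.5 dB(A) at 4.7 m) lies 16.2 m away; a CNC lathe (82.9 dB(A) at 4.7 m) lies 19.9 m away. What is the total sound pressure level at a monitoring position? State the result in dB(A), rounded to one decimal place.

Propagate each source to the receiver with L = L_ref − 20·log₁₀(r/r_ref), then add intensities.
hydraulic press: 87.3 − 20·log₁₀(11.7/4.7) = 87.3 − 7.92 = 79.38 dB(A).
milling machine: 89.5 − 20·log₁₀(16.2/4.7) = 89.5 − 10.75 = 78.75 dB(A).
CNC lathe: 82.9 − 20·log₁₀(19.9/4.7) = 82.9 − 12.54 = 70.36 dB(A).
Σ 10^(L/10) = 1.726e+08 → L_total = 10·log₁₀(1.726e+08) = 82.37 dB(A).

82.4 dB(A)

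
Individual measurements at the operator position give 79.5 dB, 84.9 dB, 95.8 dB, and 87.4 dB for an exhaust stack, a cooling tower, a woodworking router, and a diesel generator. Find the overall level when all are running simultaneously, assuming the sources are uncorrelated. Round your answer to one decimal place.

For uncorrelated sources the intensities add, so convert each level to linear form, sum, and take 10·log₁₀ of the total.
Σ 10^(L/10) = 10^(79.5/10) + 10^(84.9/10) + 10^(95.8/10) + 10^(87.4/10) = 4.750e+09.
L_total = 10·log₁₀(4.750e+09) = 96.77 dB.

96.8 dB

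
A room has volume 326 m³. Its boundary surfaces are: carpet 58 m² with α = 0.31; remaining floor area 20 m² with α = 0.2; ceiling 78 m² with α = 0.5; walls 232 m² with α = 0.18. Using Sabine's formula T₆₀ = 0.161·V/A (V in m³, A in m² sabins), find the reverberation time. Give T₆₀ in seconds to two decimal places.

A = Σ Sᵢαᵢ = 58·0.31 + 20·0.2 + 78·0.5 + 232·0.18 = 102.74 m².
T₆₀ = 0.161 × 326 / 102.74 = 0.511 s.

0.51 s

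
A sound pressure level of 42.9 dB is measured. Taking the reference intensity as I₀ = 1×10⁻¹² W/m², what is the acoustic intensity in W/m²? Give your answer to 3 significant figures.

1.95e-08 W/m²

L = 10·log₁₀(I/I₀) ⇒ I = I₀·10^(L/10) = 10⁻¹² × 10^4.29.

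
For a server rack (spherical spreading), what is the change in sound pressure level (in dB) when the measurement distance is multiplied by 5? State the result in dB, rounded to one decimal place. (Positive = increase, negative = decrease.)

-14.0 dB

A point source loses 6 dB per doubling of distance; generally ΔL = −20·log₁₀(r₂/r₁).
ΔL = −20·log₁₀(5) = -13.98 dB.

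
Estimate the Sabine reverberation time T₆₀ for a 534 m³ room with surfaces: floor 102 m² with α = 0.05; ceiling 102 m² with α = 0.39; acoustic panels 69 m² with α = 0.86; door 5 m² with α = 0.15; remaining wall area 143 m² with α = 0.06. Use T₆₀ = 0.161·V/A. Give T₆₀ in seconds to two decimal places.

Total absorption A = 102·0.05 + 102·0.39 + 69·0.86 + 5·0.15 + 143·0.06 = 113.55 m² sabins.
T₆₀ = 0.161 × 534 / 113.55 = 0.757 s.

0.76 s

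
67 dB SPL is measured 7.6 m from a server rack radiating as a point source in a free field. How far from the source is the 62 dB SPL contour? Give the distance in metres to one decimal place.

For a point source L₁ − L₂ = 20·log₁₀(r₂/r₁), so r₂ = r₁·10^((L₁−L₂)/20).
r₂ = 7.6·10^((67−62)/20) = 7.6·10^(5.0/20) = 13.51 m.

13.5 m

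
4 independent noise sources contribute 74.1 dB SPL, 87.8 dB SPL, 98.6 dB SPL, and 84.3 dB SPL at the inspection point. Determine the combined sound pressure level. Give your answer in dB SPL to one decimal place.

For uncorrelated sources the intensities add, so convert each level to linear form, sum, and take 10·log₁₀ of the total.
Σ 10^(L/10) = 10^(74.1/10) + 10^(87.8/10) + 10^(98.6/10) + 10^(84.3/10) = 8.142e+09.
L_total = 10·log₁₀(8.142e+09) = 99.11 dB SPL.

99.1 dB SPL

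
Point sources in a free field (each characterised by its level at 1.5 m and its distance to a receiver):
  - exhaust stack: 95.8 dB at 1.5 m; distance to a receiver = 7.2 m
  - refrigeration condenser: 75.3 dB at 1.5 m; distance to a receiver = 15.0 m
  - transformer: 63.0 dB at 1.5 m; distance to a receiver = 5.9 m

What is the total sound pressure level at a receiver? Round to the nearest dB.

First find each source's level at the receiver (point-source: −20·log₁₀(r/r_ref)), then combine on an intensity basis.
exhaust stack: 95.8 − 20·log₁₀(7.2/1.5) = 95.8 − 13.62 = 82.18 dB.
refrigeration condenser: 75.3 − 20·log₁₀(15.0/1.5) = 75.3 − 20.00 = 55.30 dB.
transformer: 63.0 − 20·log₁₀(5.9/1.5) = 63.0 − 11.90 = 51.10 dB.
Σ 10^(L/10) = 1.655e+08 → L_total = 10·log₁₀(1.655e+08) = 82.19 dB.

82 dB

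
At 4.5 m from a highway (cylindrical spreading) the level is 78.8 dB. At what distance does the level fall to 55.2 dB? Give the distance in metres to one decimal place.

1030.9 m

For a line source L₁ − L₂ = 10·log₁₀(r₂/r₁), so r₂ = r₁·10^((L₁−L₂)/10).
r₂ = 4.5·10^((78.8−55.2)/10) = 4.5·10^(23.6/10) = 1030.89 m.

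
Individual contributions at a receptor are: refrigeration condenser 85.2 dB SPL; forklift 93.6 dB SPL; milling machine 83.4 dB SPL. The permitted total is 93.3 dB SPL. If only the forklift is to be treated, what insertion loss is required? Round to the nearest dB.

2 dB

The untreated sources together contribute 10^(85.2/10) + 10^(83.4/10) = 5.499e+08, i.e. 87.40 dB SPL.
The limit corresponds to 10^(93.3/10) = 2.138e+09; subtracting the fixed part leaves 1.588e+09 for the forklift, i.e. 92.01 dB SPL.
So the forklift must be reduced from 93.6 to 92.01 dB SPL: IL = 1.59 dB.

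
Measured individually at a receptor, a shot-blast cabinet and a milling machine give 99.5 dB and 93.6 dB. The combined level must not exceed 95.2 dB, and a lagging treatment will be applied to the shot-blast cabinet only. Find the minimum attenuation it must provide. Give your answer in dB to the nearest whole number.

9 dB

The untreated sources together contribute 10^(93.6/10) = 2.291e+09, i.e. 93.60 dB.
To meet 95.2 dB overall, the treated shot-blast cabinet may contribute at most 10^(95.2/10) − 2.291e+09 = 1.020e+09, i.e. 90.09 dB.
Required insertion loss = 99.5 − 90.09 = 9.41 dB.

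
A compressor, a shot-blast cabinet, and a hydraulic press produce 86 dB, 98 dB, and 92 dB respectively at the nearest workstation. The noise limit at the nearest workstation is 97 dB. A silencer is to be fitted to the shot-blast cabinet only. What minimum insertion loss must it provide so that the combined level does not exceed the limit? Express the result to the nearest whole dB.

3 dB

The untreated sources together contribute 10^(86/10) + 10^(92/10) = 1.983e+09, i.e. 92.97 dB.
The limit corresponds to 10^(97/10) = 5.012e+09; subtracting the fixed part leaves 3.029e+09 for the shot-blast cabinet, i.e. 94.81 dB.
So the shot-blast cabinet must be reduced from 98 to 94.81 dB: IL = 3.19 dB.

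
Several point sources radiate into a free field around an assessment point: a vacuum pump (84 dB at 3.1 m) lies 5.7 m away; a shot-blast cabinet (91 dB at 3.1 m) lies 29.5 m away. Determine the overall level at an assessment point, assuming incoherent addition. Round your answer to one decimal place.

Propagate each source to the receiver with L = L_ref − 20·log₁₀(r/r_ref), then add intensities.
vacuum pump: 84 − 20·log₁₀(5.7/3.1) = 84 − 5.29 = 78.71 dB.
shot-blast cabinet: 91 − 20·log₁₀(29.5/3.1) = 91 − 19.57 = 71.43 dB.
Σ 10^(L/10) = 8.820e+07 → L_total = 10·log₁₀(8.820e+07) = 79.45 dB.

79.5 dB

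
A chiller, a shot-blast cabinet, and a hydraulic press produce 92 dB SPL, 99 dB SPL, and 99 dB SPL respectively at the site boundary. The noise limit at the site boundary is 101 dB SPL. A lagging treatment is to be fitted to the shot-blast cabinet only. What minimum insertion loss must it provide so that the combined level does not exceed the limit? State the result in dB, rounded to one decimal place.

4.1 dB

The untreated sources together contribute 10^(92/10) + 10^(99/10) = 9.528e+09, i.e. 99.79 dB SPL.
The limit corresponds to 10^(101/10) = 1.259e+10; subtracting the fixed part leaves 3.061e+09 for the shot-blast cabinet, i.e. 94.86 dB SPL.
Required insertion loss = 99 − 94.86 = 4.14 dB.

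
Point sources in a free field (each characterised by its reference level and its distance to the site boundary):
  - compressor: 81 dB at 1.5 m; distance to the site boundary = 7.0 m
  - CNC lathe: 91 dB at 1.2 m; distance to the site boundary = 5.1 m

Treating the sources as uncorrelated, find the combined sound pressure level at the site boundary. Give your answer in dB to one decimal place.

78.8 dB

First find each source's level at the receiver (point-source: −20·log₁₀(r/r_ref)), then combine on an intensity basis.
compressor: 81 − 20·log₁₀(7.0/1.5) = 81 − 13.38 = 67.62 dB.
CNC lathe: 91 − 20·log₁₀(5.1/1.2) = 91 − 12.57 = 78.43 dB.
Σ 10^(L/10) = 7.548e+07 → L_total = 10·log₁₀(7.548e+07) = 78.78 dB.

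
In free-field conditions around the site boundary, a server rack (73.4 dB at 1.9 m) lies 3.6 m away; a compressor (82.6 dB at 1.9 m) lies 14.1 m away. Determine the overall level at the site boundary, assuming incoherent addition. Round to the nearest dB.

Propagate each source to the receiver with L = L_ref − 20·log₁₀(r/r_ref), then add intensities.
server rack: 73.4 − 20·log₁₀(3.6/1.9) = 73.4 − 5.55 = 67.85 dB.
compressor: 82.6 − 20·log₁₀(14.1/1.9) = 82.6 − 17.41 = 65.19 dB.
Σ 10^(L/10) = 9.398e+06 → L_total = 10·log₁₀(9.398e+06) = 69.73 dB.

70 dB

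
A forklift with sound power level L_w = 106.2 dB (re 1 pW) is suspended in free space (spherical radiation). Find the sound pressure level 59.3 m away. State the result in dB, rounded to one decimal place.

59.7 dB

Free-field spherical radiation: L_p = L_w − 10·log₁₀(4π·r²), r = 59.3 m.
4π·r² = 4.419e+04 m², 10·log₁₀ of that is 46.453 dB.
L_p = 106.2 − 46.453 = 59.75 dB.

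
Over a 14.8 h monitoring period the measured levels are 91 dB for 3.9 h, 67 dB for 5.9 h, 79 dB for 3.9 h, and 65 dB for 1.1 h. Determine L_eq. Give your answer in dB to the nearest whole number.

86 dB

Weight each interval's intensity by its duration and average over T = 14.8 h:
Σ tᵢ·10^(Lᵢ/10) = 3.9·10^(91/10) + 5.9·10^(67/10) + 3.9·10^(79/10) + 1.1·10^(65/10) = 5.253e+09.
L_eq = 10·log₁₀(5.253e+09/14.8) = 85.50 dB.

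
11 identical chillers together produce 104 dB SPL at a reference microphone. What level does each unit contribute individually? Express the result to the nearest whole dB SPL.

11 equal contributions raise the level by 10·log₁₀ 11 = 10.414 dB, so each unit alone gives 104 − 10.414.

94 dB SPL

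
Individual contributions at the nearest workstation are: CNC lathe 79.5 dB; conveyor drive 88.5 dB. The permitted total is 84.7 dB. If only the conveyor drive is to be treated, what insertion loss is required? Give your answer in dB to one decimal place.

Fixed contribution from the other source: Σ 10^(L/10) = 10^(79.5/10) = 8.913e+07 (79.50 dB).
To meet 84.7 dB overall, the treated conveyor drive may contribute at most 10^(84.7/10) − 8.913e+07 = 2.060e+08, i.e. 83.14 dB.
So the conveyor drive must be reduced from 88.5 to 83.14 dB: IL = 5.36 dB.

5.4 dB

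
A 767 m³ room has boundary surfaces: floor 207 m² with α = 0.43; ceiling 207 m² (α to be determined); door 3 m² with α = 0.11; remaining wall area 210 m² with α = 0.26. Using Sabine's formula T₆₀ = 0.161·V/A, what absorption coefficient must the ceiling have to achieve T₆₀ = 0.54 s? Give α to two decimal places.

From T₆₀ = 0.161·V/A, the target T₆₀ = 0.54 s needs A = 0.161·767/0.54 = 228.68 m².
Absorption from the other surfaces = 207·0.43 + 3·0.11 + 210·0.26 = 143.94 m², so the ceiling must supply 84.74 m² over 207 m².
α = 84.74/207 = 0.409.

0.41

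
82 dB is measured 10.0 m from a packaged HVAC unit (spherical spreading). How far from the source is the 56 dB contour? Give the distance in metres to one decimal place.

The 26.0 dB drop corresponds to a distance ratio of 10^(26.0/20) for a point source.
r₂ = 10.0·10^((82−56)/20) = 10.0·10^(26.0/20) = 199.53 m.

199.5 m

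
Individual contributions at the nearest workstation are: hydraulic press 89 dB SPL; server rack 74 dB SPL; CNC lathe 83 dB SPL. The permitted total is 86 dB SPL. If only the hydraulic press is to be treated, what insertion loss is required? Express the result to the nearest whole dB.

The untreated sources together contribute 10^(74/10) + 10^(83/10) = 2.246e+08, i.e. 83.51 dB SPL.
To meet 86 dB SPL overall, the treated hydraulic press may contribute at most 10^(86/10) − 2.246e+08 = 1.735e+08, i.e. 82.39 dB SPL.
So the hydraulic press must be reduced from 89 to 82.39 dB SPL: IL = 6.61 dB.

7 dB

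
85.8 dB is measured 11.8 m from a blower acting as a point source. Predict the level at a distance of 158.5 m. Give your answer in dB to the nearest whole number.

Point-source attenuation: ΔL = 20·log₁₀(r₂/r₁) = 20·log₁₀(158.5/11.8) = 22.563 dB.
L₂ = 85.8 − 20·log₁₀(158.5/11.8) = 85.8 − 22.563 = 63.24 dB.

63 dB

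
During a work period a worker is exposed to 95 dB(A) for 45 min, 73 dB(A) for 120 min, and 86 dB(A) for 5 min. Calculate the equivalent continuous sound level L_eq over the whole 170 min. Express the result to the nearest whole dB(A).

Weight each interval's intensity by its duration and average over T = 170 min:
Σ tᵢ·10^(Lᵢ/10) = 45·10^(95/10) + 120·10^(73/10) + 5·10^(86/10) = 1.467e+11.
L_eq = 10·log₁₀(1.467e+11/170) = 89.36 dB(A).

89 dB(A)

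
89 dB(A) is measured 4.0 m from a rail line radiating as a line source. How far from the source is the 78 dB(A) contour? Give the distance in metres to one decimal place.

Line-source spreading drops the level by 10·log₁₀(r₂/r₁); inverting, r₂/r₁ = 10^(ΔL/10).
r₂ = 4.0·10^((89−78)/10) = 4.0·10^(11.0/10) = 50.36 m.

50.4 m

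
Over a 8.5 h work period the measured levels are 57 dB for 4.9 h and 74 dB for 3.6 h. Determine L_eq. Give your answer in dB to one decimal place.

L_eq = 10·log₁₀[(1/T)·Σ tᵢ·10^(Lᵢ/10)] with T = 8.5 h.
Σ tᵢ·10^(Lᵢ/10) = 4.9·10^(57/10) + 3.6·10^(74/10) = 9.288e+07.
L_eq = 10·log₁₀(9.288e+07/8.5) = 70.39 dB.

70.4 dB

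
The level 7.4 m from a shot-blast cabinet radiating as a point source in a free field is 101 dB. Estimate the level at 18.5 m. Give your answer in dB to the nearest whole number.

Spherical spreading from a point source gives a 20·log₁₀(r₂/r₁) drop.
L₂ = 101 − 20·log₁₀(18.5/7.4) = 101 − 7.959 = 93.04 dB.

93 dB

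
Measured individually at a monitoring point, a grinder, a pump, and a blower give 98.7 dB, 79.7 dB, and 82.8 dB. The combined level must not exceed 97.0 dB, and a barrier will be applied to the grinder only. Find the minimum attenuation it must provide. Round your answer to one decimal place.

Everything except the grinder sums to 10^(79.7/10) + 10^(82.8/10) = 2.839e+08 in linear terms, 84.53 dB.
The limit corresponds to 10^(97.0/10) = 5.012e+09; subtracting the fixed part leaves 4.728e+09 for the grinder, i.e. 96.75 dB.
Required insertion loss = 98.7 − 96.75 = 1.95 dB.

2.0 dB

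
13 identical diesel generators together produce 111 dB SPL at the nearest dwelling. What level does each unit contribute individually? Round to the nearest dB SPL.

For N identical incoherent sources L_total = L₁ + 10·log₁₀ N, so L₁ = 111 − 10·log₁₀(13) = 111 − 11.139.

100 dB SPL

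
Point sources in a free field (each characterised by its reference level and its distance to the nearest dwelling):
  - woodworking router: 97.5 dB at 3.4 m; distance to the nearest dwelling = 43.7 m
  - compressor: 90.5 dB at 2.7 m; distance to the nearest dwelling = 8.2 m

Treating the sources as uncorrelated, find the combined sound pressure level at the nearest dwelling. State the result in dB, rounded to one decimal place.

81.9 dB

Apply inverse-square spreading to bring every level to the receiver, then sum 10^(L/10).
woodworking router: 97.5 − 20·log₁₀(43.7/3.4) = 97.5 − 22.18 = 75.32 dB.
compressor: 90.5 − 20·log₁₀(8.2/2.7) = 90.5 − 9.65 = 80.85 dB.
Σ 10^(L/10) = 1.557e+08 → L_total = 10·log₁₀(1.557e+08) = 81.92 dB.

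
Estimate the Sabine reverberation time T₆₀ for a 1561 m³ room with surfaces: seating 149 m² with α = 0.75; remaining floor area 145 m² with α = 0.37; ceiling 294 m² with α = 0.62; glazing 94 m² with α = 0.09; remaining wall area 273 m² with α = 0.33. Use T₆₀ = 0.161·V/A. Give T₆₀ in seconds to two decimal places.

Total absorption A = 149·0.75 + 145·0.37 + 294·0.62 + 94·0.09 + 273·0.33 = 446.23 m² sabins.
T₆₀ = 0.161·V/A = 0.161·1561/446.23 = 0.563 s.

0.56 s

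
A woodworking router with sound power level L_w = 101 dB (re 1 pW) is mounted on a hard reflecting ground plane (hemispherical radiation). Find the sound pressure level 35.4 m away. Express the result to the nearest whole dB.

62 dB

The power spreads over a hemisphere of area 2π·r², so L_p = L_w − 10·log₁₀(2π·r²).
2π·r² = 7874 m², 10·log₁₀ of that is 38.962 dB.
L_p = 101 − 38.962 = 62.04 dB.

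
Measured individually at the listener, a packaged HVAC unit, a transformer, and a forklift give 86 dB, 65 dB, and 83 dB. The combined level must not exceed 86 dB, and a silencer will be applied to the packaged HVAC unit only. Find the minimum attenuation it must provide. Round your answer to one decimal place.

3.1 dB

Everything except the packaged HVAC unit sums to 10^(65/10) + 10^(83/10) = 2.027e+08 in linear terms, 83.07 dB.
The limit corresponds to 10^(86/10) = 3.981e+08; subtracting the fixed part leaves 1.954e+08 for the packaged HVAC unit, i.e. 82.91 dB.
So the packaged HVAC unit must be reduced from 86 to 82.91 dB: IL = 3.09 dB.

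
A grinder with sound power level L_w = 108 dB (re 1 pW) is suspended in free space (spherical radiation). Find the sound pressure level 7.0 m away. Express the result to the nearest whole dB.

The power spreads over a sphere of area 4π·r², so L_p = L_w − 10·log₁₀(4π·r²).
4π·r² = 615.8 m², 10·log₁₀ of that is 27.894 dB.
L_p = 108 − 27.894 = 80.11 dB.

80 dB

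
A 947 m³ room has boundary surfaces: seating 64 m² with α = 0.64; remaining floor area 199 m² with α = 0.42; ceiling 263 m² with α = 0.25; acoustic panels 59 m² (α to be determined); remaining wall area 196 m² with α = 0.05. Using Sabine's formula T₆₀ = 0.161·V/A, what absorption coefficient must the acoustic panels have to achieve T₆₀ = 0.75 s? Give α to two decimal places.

0.05

Required total absorption A = 0.161·947/0.75 = 203.29 m².
Absorption from the other surfaces = 64·0.64 + 199·0.42 + 263·0.25 + 196·0.05 = 200.09 m², so the acoustic panels must supply 3.20 m² over 59 m².
α = 3.20/59 = 0.054.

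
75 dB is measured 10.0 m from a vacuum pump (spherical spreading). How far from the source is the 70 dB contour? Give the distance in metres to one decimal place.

17.8 m

The 5.0 dB drop corresponds to a distance ratio of 10^(5.0/20) for a point source.
r₂ = 10.0·10^((75−70)/20) = 10.0·10^(5.0/20) = 17.78 m.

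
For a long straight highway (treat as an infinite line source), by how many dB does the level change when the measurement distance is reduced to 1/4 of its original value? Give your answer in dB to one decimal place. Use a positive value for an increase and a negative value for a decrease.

Line-source spreading: ΔL = −10·log₁₀(r₂/r₁).
ΔL = −10·log₁₀(0.25) = +6.02 dB.

+6.0 dB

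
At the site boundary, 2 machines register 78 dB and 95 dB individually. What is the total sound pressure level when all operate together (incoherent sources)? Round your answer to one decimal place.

95.1 dB

For uncorrelated sources the intensities add, so convert each level to linear form, sum, and take 10·log₁₀ of the total.
Σ 10^(L/10) = 10^(78/10) + 10^(95/10) = 3.225e+09.
L_total = 10·log₁₀(3.225e+09) = 95.09 dB.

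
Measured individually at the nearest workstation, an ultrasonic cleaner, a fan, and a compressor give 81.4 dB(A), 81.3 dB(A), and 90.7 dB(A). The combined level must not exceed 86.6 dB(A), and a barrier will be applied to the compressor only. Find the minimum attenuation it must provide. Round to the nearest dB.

Everything except the compressor sums to 10^(81.4/10) + 10^(81.3/10) = 2.729e+08 in linear terms, 84.36 dB(A).
The limit corresponds to 10^(86.6/10) = 4.571e+08; subtracting the fixed part leaves 1.842e+08 for the compressor, i.e. 82.65 dB(A).
Required insertion loss = 90.7 − 82.65 = 8.05 dB.

8 dB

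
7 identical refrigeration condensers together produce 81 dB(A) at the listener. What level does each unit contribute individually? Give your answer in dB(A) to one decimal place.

72.5 dB(A)

7 equal contributions raise the level by 10·log₁₀ 7 = 8.451 dB, so each unit alone gives 81 − 8.451.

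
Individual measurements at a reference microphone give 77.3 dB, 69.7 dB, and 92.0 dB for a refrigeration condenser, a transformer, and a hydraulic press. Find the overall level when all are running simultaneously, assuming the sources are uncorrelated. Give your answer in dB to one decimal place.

Incoherent sources combine by intensity addition: L_total = 10·log₁₀(Σ 10^(L_i/10)).
Σ 10^(L/10) = 10^(77.3/10) + 10^(69.7/10) + 10^(92.0/10) = 1.648e+09.
L_total = 10·log₁₀(1.648e+09) = 92.17 dB.

92.2 dB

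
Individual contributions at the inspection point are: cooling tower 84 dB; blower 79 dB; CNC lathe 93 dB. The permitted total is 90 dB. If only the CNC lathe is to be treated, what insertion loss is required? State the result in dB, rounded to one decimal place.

4.7 dB

Fixed contribution from the other sources: Σ 10^(L/10) = 10^(84/10) + 10^(79/10) = 3.306e+08 (85.19 dB).
To meet 90 dB overall, the treated CNC lathe may contribute at most 10^(90/10) − 3.306e+08 = 6.694e+08, i.e. 88.26 dB.
Required insertion loss = 93 − 88.26 = 4.74 dB.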